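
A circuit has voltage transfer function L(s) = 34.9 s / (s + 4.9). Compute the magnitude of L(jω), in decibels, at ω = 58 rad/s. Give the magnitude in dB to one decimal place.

30.8 dB

|j58| = 58
|j58 + 4.9| = √(58² + 4.9²) = 58.21
|L(j58)| = 34.9 × 58 / 58.21 = 34.776
20 log₁₀(34.776) = 30.83 dB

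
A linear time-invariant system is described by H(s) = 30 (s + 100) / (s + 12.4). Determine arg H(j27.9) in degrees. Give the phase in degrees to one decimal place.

∠(j27.9 + 100) = arctan(27.9/100) = 15.59°
∠(j27.9 + 12.4) = arctan(27.9/12.4) = 66.04°
∠H(j27.9) = 15.59° − 66.04° = -50.45°

-50.4 deg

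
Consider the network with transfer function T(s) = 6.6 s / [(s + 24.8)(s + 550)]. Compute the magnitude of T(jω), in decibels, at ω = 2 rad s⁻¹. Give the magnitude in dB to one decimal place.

|j2| = 2
|j2 + 24.8| = √(2² + 24.8²) = 24.88
|j2 + 550| = √(2² + 550²) = 550
|T(j2)| = 6.6 × 2 / (24.88 × 550) = 0.0009646
20 log₁₀(0.0009646) = -60.31 dB

-60.3 dB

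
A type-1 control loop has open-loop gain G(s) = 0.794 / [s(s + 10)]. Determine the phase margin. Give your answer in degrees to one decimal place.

Gain crossover: |G(jω)| = 1 at ω ≈ 0.0794 rad/s.
∠G(j0.0794) = −90° − arctan(0.0794/10) ≈ -90.45°
PM = 180° + (-90.45°) = 89.55°

89.5°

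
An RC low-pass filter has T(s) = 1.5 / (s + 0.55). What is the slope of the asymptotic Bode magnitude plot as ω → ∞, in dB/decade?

-20 dB/decade

With 0 zeros and 1 pole, the high-frequency asymptotic slope is 20 × (0 − 1) = -20 dB/decade.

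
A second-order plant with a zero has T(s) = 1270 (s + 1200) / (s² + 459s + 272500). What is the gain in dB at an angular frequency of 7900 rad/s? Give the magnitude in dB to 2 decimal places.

-15.75 dB

|j7900 + 1200| = √(7900² + 1200²) = 7991
|(j7900)² + 459(j7900) + 272500| = |-6.2138e+07 + j3.6261e+06| = 6.224e+07
|T(j7900)| = 1270 × 7991 / 6.224e+07 = 0.16304
20 log₁₀(0.16304) = -15.754 dB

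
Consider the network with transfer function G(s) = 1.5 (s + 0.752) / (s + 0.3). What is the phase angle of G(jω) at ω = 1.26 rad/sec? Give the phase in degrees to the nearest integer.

-17 deg

∠(j1.26 + 0.752) = arctan(1.26/0.752) = 59.17°
∠(j1.26 + 0.3) = arctan(1.26/0.3) = 76.61°
∠G(j1.26) = 59.17° − 76.61° = -17.44°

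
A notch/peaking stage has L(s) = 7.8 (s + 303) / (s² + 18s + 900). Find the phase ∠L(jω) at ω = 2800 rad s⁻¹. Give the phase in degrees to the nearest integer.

∠(j2800 + 303) = arctan(2800/303) = 83.82°
∠[(j2800)² + 18(j2800) + 900] = ∠[-7.8391e+06 + j50400] = 179.63°
∠L(j2800) = 83.82° − 179.63° = -95.81°

-96°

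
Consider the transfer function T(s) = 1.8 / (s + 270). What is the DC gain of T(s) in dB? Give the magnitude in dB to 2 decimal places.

T(0) = 1.8 / 270 = 0.0066667
20 log₁₀(0.0066667) = -43.522 dB

-43.52 dB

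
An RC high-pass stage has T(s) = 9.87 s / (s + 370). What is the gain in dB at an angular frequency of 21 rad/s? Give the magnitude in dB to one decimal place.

-5.0 dB

|j21| = 21
|j21 + 370| = √(21² + 370²) = 370.6
|T(j21)| = 9.87 × 21 / 370.6 = 0.55929
20 log₁₀(0.55929) = -5.05 dB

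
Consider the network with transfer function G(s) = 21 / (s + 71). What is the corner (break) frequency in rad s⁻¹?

71 rad s⁻¹

The single real pole at s = −71 gives a corner at ω = 71 rad s⁻¹.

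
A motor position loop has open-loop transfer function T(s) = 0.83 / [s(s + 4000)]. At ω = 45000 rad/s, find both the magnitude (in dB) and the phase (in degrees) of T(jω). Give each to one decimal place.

|T| = -187.8 dB, ∠T = -174.9 deg

|j45000 + 4000| = √(45000² + 4000²) = 4.518e+04
|j45000| = 4.5e+04
|T(j45000)| = 0.83 / (4.518e+04 × 4.5e+04) = 4.0827e-10
20 log₁₀(4.0827e-10) = -187.78 dB
∠(j45000 + 4000) = arctan(45000/4000) = 84.92°
∠(j45000) = 90.00°
∠T(j45000) = − (84.92° + 90.00°) = -174.92°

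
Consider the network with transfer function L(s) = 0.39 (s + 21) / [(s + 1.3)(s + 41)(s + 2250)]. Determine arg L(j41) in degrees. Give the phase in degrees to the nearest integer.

-71°

∠(j41 + 21) = arctan(41/21) = 62.88°
∠(j41 + 1.3) = arctan(41/1.3) = 88.18°
∠(j41 + 41) = arctan(41/41) = 45.00°
∠(j41 + 2250) = arctan(41/2250) = 1.04°
∠L(j41) = 62.88° − (88.18° + 45.00° + 1.04°) = -71.35°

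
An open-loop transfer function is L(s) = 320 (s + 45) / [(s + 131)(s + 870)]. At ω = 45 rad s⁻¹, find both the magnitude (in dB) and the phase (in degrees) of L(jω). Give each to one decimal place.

|L| = -15.5 dB, ∠L = 23.1°

|j45 + 45| = √(45² + 45²) = 63.64
|j45 + 131| = √(45² + 131²) = 138.5
|j45 + 870| = √(45² + 870²) = 871.2
|L(j45)| = 320 × 63.64 / (138.5 × 871.2) = 0.16877
20 log₁₀(0.16877) = -15.45 dB
∠(j45 + 45) = arctan(45/45) = 45.00°
∠(j45 + 131) = arctan(45/131) = 18.96°
∠(j45 + 870) = arctan(45/870) = 2.96°
∠L(j45) = 45.00° − (18.96° + 2.96°) = 23.08°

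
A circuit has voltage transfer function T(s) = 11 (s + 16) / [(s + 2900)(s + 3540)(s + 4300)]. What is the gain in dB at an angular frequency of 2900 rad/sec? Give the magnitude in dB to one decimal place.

|j2900 + 16| = √(2900² + 16²) = 2900
|j2900 + 2900| = √(2900² + 2900²) = 4101
|j2900 + 3540| = √(2900² + 3540²) = 4576
|j2900 + 4300| = √(2900² + 4300²) = 5187
|T(j2900)| = 11 × 2900 / (4101 × 4576 × 5187) = 3.2772e-07
20 log₁₀(3.2772e-07) = -129.69 dB

-129.7 dB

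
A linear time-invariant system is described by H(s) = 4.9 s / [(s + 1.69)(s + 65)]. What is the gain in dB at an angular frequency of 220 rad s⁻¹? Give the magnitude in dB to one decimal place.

|j220| = 220
|j220 + 1.69| = √(220² + 1.69²) = 220
|j220 + 65| = √(220² + 65²) = 229.4
|H(j220)| = 4.9 × 220 / (220 × 229.4) = 0.021359
20 log₁₀(0.021359) = -33.41 dB

-33.4 dB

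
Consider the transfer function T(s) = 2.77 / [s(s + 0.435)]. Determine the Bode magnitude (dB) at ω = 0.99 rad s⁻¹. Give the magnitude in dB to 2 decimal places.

|j0.99 + 0.435| = √(0.99² + 0.435²) = 1.081
|j0.99| = 0.99
|T(j0.99)| = 2.77 / (1.081 × 0.99) = 2.5875
20 log₁₀(2.5875) = 8.258 dB

8.26 dB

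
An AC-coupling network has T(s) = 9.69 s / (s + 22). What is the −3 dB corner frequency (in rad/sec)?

For a single-pole high-pass, the −3 dB point is at the pole: ω = 22 rad/sec.

22 rad/sec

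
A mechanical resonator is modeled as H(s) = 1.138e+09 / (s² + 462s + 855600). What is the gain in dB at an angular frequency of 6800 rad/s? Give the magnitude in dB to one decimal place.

28.0 dB

|(j6800)² + 462(j6800) + 855600| = |-4.5384e+07 + j3.1416e+06| = 4.549e+07
|H(j6800)| = 1.138e+09 / 4.549e+07 = 25.015
20 log₁₀(25.015) = 27.96 dB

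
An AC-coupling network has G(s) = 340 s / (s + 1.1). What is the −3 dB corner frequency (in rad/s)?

For a single-pole high-pass, the −3 dB point is at the pole: ω = 1.1 rad/s.

1.1 rad/s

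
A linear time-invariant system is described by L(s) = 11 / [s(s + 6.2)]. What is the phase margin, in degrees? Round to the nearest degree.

75°

Gain crossover: |L(jω)| = 1 at ω ≈ 1.71 rad/s.
∠L(j1.71) = −90° − arctan(1.71/6.2) ≈ -105.42°
PM = 180° + (-105.42°) = 74.58°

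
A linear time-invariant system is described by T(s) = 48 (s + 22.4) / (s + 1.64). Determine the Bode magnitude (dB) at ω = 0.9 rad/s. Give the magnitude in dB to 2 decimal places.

|j0.9 + 22.4| = √(0.9² + 22.4²) = 22.42
|j0.9 + 1.64| = √(0.9² + 1.64²) = 1.871
|T(j0.9)| = 48 × 22.42 / 1.871 = 575.22
20 log₁₀(575.22) = 55.197 dB

55.20 dB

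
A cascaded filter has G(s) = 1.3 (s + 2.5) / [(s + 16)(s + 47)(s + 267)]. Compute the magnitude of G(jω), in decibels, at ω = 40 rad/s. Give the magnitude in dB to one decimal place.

|j40 + 2.5| = √(40² + 2.5²) = 40.08
|j40 + 16| = √(40² + 16²) = 43.08
|j40 + 47| = √(40² + 47²) = 61.72
|j40 + 267| = √(40² + 267²) = 270
|G(j40)| = 1.3 × 40.08 / (43.08 × 61.72 × 270) = 7.2581e-05
20 log₁₀(7.2581e-05) = -82.78 dB

-82.8 dB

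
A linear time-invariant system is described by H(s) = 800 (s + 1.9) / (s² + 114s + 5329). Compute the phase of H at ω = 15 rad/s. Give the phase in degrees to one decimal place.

64.3°

∠(j15 + 1.9) = arctan(15/1.9) = 82.78°
∠[(j15)² + 114(j15) + 5329] = ∠[5104 + j1710] = 18.52°
∠H(j15) = 82.78° − 18.52° = 64.26°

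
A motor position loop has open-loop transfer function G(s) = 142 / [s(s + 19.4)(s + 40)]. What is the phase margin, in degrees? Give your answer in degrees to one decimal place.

89.2 deg

Gain crossover: |G(jω)| = 1 at ω ≈ 0.183 rad/s.
∠G(j0.183) = −90° − arctan(0.183/19.4) − arctan(0.183/40) ≈ -90.80°
PM = 180° + (-90.80°) = 89.20°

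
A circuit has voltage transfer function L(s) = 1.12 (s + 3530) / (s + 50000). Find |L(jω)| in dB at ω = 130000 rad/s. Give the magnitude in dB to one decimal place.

0.4 dB

|j130000 + 3530| = √(130000² + 3530²) = 1.3e+05
|j130000 + 50000| = √(130000² + 50000²) = 1.393e+05
|L(j130000)| = 1.12 × 1.3e+05 / 1.393e+05 = 1.0457
20 log₁₀(1.0457) = 0.39 dB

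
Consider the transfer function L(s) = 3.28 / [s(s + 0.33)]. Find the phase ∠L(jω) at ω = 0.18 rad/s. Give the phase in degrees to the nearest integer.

∠(j0.18 + 0.33) = arctan(0.18/0.33) = 28.61°
∠(j0.18) = 90.00°
∠L(j0.18) = − (28.61° + 90.00°) = -118.61°

-119°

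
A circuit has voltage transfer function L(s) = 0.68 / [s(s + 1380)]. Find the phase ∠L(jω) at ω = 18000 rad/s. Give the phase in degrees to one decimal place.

-175.6°

∠(j18000 + 1380) = arctan(18000/1380) = 85.62°
∠(j18000) = 90.00°
∠L(j18000) = − (85.62° + 90.00°) = -175.62°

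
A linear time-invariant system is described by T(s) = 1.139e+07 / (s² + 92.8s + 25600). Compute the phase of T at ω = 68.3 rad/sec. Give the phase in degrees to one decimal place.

∠[(j68.3)² + 92.8(j68.3) + 25600] = ∠[20935 + j6338.2] = 16.84°
∠T(j68.3) = −16.84° = -16.84°

-16.8 deg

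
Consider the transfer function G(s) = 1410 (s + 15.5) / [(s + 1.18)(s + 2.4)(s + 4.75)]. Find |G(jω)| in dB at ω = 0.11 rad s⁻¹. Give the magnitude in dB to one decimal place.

64.2 dB

|j0.11 + 15.5| = √(0.11² + 15.5²) = 15.5
|j0.11 + 1.18| = √(0.11² + 1.18²) = 1.185
|j0.11 + 2.4| = √(0.11² + 2.4²) = 2.403
|j0.11 + 4.75| = √(0.11² + 4.75²) = 4.751
|G(j0.11)| = 1410 × 15.5 / (1.185 × 2.403 × 4.751) = 1615.6
20 log₁₀(1615.6) = 64.17 dB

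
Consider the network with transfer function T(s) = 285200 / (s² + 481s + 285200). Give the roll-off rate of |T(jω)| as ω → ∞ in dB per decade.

With 0 zeros and 2 poles, the high-frequency asymptotic slope is 20 × (0 − 2) = -40 dB/decade.

-40 dB/decade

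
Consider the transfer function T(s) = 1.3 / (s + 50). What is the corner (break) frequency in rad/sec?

The single real pole at s = −50 gives a corner at ω = 50 rad/sec.

50 rad/sec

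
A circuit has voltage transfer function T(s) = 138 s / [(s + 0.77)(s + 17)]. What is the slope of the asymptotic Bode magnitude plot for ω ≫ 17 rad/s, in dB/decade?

With 1 zero and 2 poles, the high-frequency asymptotic slope is 20 × (1 − 2) = -20 dB/decade.

-20 dB/decade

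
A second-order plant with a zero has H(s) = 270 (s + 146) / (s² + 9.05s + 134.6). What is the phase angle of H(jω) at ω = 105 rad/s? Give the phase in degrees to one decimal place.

-139.3°

∠(j105 + 146) = arctan(105/146) = 35.72°
∠[(j105)² + 9.05(j105) + 134.6] = ∠[-10890 + j950.25] = 175.01°
∠H(j105) = 35.72° − 175.01° = -139.29°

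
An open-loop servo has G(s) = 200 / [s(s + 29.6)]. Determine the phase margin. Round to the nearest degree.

77°

Gain crossover: |G(jω)| = 1 at ω ≈ 6.6 rad s⁻¹.
∠G(j6.6) = −90° − arctan(6.6/29.6) ≈ -102.56°
PM = 180° + (-102.56°) = 77.44°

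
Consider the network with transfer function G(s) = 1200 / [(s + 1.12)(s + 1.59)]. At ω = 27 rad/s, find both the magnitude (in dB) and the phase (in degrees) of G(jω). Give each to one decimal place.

|j27 + 1.12| = √(27² + 1.12²) = 27.02
|j27 + 1.59| = √(27² + 1.59²) = 27.05
|G(j27)| = 1200 / (27.02 × 27.05) = 1.6418
20 log₁₀(1.6418) = 4.31 dB
∠(j27 + 1.12) = arctan(27/1.12) = 87.62°
∠(j27 + 1.59) = arctan(27/1.59) = 86.63°
∠G(j27) = − (87.62° + 86.63°) = -174.25°

|G| = 4.3 dB, ∠G = -174.3°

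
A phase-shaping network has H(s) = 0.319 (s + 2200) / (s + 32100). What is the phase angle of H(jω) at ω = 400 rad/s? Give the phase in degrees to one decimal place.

∠(j400 + 2200) = arctan(400/2200) = 10.30°
∠(j400 + 32100) = arctan(400/32100) = 0.71°
∠H(j400) = 10.30° − 0.71° = 9.59°

9.6°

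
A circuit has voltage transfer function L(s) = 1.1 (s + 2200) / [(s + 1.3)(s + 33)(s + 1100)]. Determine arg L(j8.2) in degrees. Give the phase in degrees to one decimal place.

∠(j8.2 + 2200) = arctan(8.2/2200) = 0.21°
∠(j8.2 + 1.3) = arctan(8.2/1.3) = 80.99°
∠(j8.2 + 33) = arctan(8.2/33) = 13.95°
∠(j8.2 + 1100) = arctan(8.2/1100) = 0.43°
∠L(j8.2) = 0.21° − (80.99° + 13.95° + 0.43°) = -95.16°

-95.2°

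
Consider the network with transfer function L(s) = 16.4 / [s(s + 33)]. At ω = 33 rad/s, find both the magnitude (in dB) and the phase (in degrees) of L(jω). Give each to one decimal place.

|L| = -39.5 dB, ∠L = -135.0°

|j33 + 33| = √(33² + 33²) = 46.67
|j33| = 33
|L(j33)| = 16.4 / (46.67 × 33) = 0.010649
20 log₁₀(0.010649) = -39.45 dB
∠(j33 + 33) = arctan(33/33) = 45.00°
∠(j33) = 90.00°
∠L(j33) = − (45.00° + 90.00°) = -135.00°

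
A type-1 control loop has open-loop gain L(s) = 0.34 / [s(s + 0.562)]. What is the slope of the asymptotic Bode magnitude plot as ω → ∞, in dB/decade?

-40 dB/decade

With 0 zeros and 2 poles, the high-frequency asymptotic slope is 20 × (0 − 2) = -40 dB/decade.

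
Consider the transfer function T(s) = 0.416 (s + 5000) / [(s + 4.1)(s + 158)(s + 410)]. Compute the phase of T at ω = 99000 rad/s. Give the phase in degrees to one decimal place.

∠(j99000 + 5000) = arctan(99000/5000) = 87.11°
∠(j99000 + 4.1) = arctan(99000/4.1) = 90.00°
∠(j99000 + 158) = arctan(99000/158) = 89.91°
∠(j99000 + 410) = arctan(99000/410) = 89.76°
∠T(j99000) = 87.11° − (90.00° + 89.91° + 89.76°) = -182.56°

-182.6°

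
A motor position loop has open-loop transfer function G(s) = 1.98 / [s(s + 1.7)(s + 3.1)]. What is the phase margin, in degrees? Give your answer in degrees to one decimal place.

Gain crossover: |G(jω)| = 1 at ω ≈ 0.365 rad s⁻¹.
∠G(j0.365) = −90° − arctan(0.365/1.7) − arctan(0.365/3.1) ≈ -108.82°
PM = 180° + (-108.82°) = 71.18°

71.2°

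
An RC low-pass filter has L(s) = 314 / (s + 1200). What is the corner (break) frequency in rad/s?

1200 rad/s

The single real pole at s = −1200 gives a corner at ω = 1200 rad/s.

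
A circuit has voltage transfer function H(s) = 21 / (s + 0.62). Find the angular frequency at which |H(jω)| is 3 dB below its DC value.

For a single-pole low-pass, the −3 dB point is at the pole: ω = 0.62 rad/sec.

0.62 rad/sec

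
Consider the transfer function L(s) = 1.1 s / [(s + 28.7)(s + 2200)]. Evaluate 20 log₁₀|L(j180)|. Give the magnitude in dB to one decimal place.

|j180| = 180
|j180 + 28.7| = √(180² + 28.7²) = 182.3
|j180 + 2200| = √(180² + 2200²) = 2207
|L(j180)| = 1.1 × 180 / (182.3 × 2207) = 0.00049212
20 log₁₀(0.00049212) = -66.16 dB

-66.2 dB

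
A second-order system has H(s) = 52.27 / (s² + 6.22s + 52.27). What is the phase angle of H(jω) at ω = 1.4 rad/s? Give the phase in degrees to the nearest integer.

∠[(j1.4)² + 6.22(j1.4) + 52.27] = ∠[50.31 + j8.708] = 9.82°
∠H(j1.4) = −9.82° = -9.82°

-10°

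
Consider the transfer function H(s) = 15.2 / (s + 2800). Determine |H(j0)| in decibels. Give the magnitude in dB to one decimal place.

H(0) = 15.2 / 2800 = 0.0054286
20 log₁₀(0.0054286) = -45.31 dB

-45.3 dB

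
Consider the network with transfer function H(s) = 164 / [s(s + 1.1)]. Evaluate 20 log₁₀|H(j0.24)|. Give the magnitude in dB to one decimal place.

|j0.24 + 1.1| = √(0.24² + 1.1²) = 1.126
|j0.24| = 0.24
|H(j0.24)| = 164 / (1.126 × 0.24) = 606.93
20 log₁₀(606.93) = 55.66 dB

55.7 dB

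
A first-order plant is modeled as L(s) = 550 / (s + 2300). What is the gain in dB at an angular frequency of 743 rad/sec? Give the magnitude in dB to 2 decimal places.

-12.86 dB

|j743 + 2300| = √(743² + 2300²) = 2417
|L(j743)| = 550 / 2417 = 0.22755
20 log₁₀(0.22755) = -12.858 dB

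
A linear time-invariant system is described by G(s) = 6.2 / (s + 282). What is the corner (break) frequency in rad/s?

The single real pole at s = −282 gives a corner at ω = 282 rad/s.

282 rad/s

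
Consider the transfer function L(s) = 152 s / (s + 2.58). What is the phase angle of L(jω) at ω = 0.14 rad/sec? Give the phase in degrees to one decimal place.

∠(j0.14) = 90.00°
∠(j0.14 + 2.58) = arctan(0.14/2.58) = 3.11°
∠L(j0.14) = 90.00° − 3.11° = 86.89°

86.9 deg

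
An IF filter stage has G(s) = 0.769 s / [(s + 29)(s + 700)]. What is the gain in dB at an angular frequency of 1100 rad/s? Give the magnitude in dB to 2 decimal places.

|j1100| = 1100
|j1100 + 29| = √(1100² + 29²) = 1100
|j1100 + 700| = √(1100² + 700²) = 1304
|G(j1100)| = 0.769 × 1100 / (1100 × 1304) = 0.00058959
20 log₁₀(0.00058959) = -64.589 dB

-64.59 dB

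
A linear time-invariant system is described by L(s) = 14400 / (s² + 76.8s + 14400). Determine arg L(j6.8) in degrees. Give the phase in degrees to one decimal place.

∠[(j6.8)² + 76.8(j6.8) + 14400] = ∠[14354 + j522.24] = 2.08°
∠L(j6.8) = −2.08° = -2.08°

-2.1°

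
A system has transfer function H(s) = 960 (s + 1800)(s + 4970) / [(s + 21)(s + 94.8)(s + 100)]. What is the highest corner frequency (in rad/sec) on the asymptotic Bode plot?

4970 rad/sec

Break frequencies occur at each pole and zero magnitude: 21 rad/sec, 94.8 rad/sec, 100 rad/sec, 1800 rad/sec, 4970 rad/sec.
The highest is 4970 rad/sec.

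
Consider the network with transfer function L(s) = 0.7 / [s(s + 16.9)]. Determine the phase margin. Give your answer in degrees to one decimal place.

Gain crossover: |L(jω)| = 1 at ω ≈ 0.0414 rad/s.
∠L(j0.0414) = −90° − arctan(0.0414/16.9) ≈ -90.14°
PM = 180° + (-90.14°) = 89.86°

89.9°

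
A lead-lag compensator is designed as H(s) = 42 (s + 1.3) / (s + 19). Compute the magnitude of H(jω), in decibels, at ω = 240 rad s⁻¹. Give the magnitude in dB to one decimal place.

|j240 + 1.3| = √(240² + 1.3²) = 240
|j240 + 19| = √(240² + 19²) = 240.8
|H(j240)| = 42 × 240 / 240.8 = 41.87
20 log₁₀(41.87) = 32.44 dB

32.4 dB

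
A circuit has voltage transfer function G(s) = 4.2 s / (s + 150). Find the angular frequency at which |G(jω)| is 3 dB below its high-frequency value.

150 rad/s

For a single-pole high-pass, the −3 dB point is at the pole: ω = 150 rad/s.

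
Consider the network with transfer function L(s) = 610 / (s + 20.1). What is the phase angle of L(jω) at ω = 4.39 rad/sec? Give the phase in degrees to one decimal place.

-12.3°

∠(j4.39 + 20.1) = arctan(4.39/20.1) = 12.32°
∠L(j4.39) = −12.32° = -12.32°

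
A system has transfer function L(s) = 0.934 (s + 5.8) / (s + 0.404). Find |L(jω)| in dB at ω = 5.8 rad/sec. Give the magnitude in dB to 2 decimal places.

|j5.8 + 5.8| = √(5.8² + 5.8²) = 8.202
|j5.8 + 0.404| = √(5.8² + 0.404²) = 5.814
|L(j5.8)| = 0.934 × 8.202 / 5.814 = 1.3177
20 log₁₀(1.3177) = 2.396 dB

2.40 dB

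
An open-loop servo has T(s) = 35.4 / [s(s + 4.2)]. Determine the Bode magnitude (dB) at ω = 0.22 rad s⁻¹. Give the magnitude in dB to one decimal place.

|j0.22 + 4.2| = √(0.22² + 4.2²) = 4.206
|j0.22| = 0.22
|T(j0.22)| = 35.4 / (4.206 × 0.22) = 38.259
20 log₁₀(38.259) = 31.65 dB

31.7 dB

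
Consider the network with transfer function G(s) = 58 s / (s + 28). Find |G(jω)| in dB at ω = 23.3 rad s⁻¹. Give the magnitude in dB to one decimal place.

31.4 dB

|j23.3| = 23.3
|j23.3 + 28| = √(23.3² + 28²) = 36.43
|G(j23.3)| = 58 × 23.3 / 36.43 = 37.099
20 log₁₀(37.099) = 31.39 dB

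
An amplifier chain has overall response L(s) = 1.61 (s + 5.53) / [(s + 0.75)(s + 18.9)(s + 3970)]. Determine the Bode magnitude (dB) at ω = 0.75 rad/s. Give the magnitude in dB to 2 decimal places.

-78.95 dB

|j0.75 + 5.53| = √(0.75² + 5.53²) = 5.581
|j0.75 + 0.75| = √(0.75² + 0.75²) = 1.061
|j0.75 + 18.9| = √(0.75² + 18.9²) = 18.91
|j0.75 + 3970| = √(0.75² + 3970²) = 3970
|L(j0.75)| = 1.61 × 5.581 / (1.061 × 18.91 × 3970) = 0.00011281
20 log₁₀(0.00011281) = -78.953 dB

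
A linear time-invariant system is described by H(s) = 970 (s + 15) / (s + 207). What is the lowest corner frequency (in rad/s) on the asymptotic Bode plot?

15 rad/s

Break frequencies occur at each pole and zero magnitude: 15 rad/s, 207 rad/s.
The lowest is 15 rad/s.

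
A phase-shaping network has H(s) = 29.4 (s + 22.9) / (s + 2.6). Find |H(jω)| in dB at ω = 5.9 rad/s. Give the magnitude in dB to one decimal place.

40.7 dB

|j5.9 + 22.9| = √(5.9² + 22.9²) = 23.65
|j5.9 + 2.6| = √(5.9² + 2.6²) = 6.447
|H(j5.9)| = 29.4 × 23.65 / 6.447 = 107.83
20 log₁₀(107.83) = 40.65 dB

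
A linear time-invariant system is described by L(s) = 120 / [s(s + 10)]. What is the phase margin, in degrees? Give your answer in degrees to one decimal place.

48.2°

Gain crossover: |L(jω)| = 1 at ω ≈ 8.94 rad/s.
∠L(j8.94) = −90° − arctan(8.94/10) ≈ -131.81°
PM = 180° + (-131.81°) = 48.19°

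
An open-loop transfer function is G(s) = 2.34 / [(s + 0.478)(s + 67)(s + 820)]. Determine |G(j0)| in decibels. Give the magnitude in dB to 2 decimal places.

G(0) = 2.34 / (0.478 × 67 × 820) = 8.9104e-05
20 log₁₀(8.9104e-05) = -81.002 dB

-81.00 dB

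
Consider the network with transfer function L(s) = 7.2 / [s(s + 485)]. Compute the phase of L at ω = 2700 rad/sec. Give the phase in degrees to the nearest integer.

-170°

∠(j2700 + 485) = arctan(2700/485) = 79.82°
∠(j2700) = 90.00°
∠L(j2700) = − (79.82° + 90.00°) = -169.82°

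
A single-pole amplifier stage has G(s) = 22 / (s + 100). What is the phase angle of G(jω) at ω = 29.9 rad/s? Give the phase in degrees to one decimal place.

-16.6 deg

∠(j29.9 + 100) = arctan(29.9/100) = 16.65°
∠G(j29.9) = −16.65° = -16.65°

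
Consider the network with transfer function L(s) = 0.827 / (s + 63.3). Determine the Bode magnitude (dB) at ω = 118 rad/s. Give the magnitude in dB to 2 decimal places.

-44.19 dB

|j118 + 63.3| = √(118² + 63.3²) = 133.9
|L(j118)| = 0.827 / 133.9 = 0.006176
20 log₁₀(0.006176) = -44.186 dB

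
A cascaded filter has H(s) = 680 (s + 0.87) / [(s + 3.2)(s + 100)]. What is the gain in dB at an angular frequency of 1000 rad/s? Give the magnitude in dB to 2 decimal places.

|j1000 + 0.87| = √(1000² + 0.87²) = 1000
|j1000 + 3.2| = √(1000² + 3.2²) = 1000
|j1000 + 100| = √(1000² + 100²) = 1005
|H(j1000)| = 680 × 1000 / (1000 × 1005) = 0.67662
20 log₁₀(0.67662) = -3.393 dB

-3.39 dB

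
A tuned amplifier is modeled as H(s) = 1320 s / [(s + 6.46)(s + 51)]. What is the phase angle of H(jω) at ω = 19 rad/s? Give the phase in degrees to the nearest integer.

-2°

∠(j19) = 90.00°
∠(j19 + 6.46) = arctan(19/6.46) = 71.22°
∠(j19 + 51) = arctan(19/51) = 20.43°
∠H(j19) = 90.00° − (71.22° + 20.43°) = -1.65°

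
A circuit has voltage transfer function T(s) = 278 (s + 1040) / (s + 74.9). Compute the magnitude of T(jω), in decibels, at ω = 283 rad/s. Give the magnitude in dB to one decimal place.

60.2 dB

|j283 + 1040| = √(283² + 1040²) = 1078
|j283 + 74.9| = √(283² + 74.9²) = 292.7
|T(j283)| = 278 × 1078 / 292.7 = 1023.5
20 log₁₀(1023.5) = 60.20 dB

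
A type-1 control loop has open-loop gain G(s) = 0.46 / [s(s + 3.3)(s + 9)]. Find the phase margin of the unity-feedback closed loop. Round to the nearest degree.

Gain crossover: |G(jω)| = 1 at ω ≈ 0.0155 rad/s.
∠G(j0.0155) = −90° − arctan(0.0155/3.3) − arctan(0.0155/9) ≈ -90.37°
PM = 180° + (-90.37°) = 89.63°

90 deg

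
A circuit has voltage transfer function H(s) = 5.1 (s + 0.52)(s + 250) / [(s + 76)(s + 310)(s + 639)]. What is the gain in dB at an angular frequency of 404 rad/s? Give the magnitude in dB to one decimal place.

-44.2 dB

|j404 + 0.52| = √(404² + 0.52²) = 404
|j404 + 250| = √(404² + 250²) = 475.1
|j404 + 76| = √(404² + 76²) = 411.1
|j404 + 310| = √(404² + 310²) = 509.2
|j404 + 639| = √(404² + 639²) = 756
|H(j404)| = 5.1 × 404 × 475.1 / (411.1 × 509.2 × 756) = 0.0061853
20 log₁₀(0.0061853) = -44.17 dB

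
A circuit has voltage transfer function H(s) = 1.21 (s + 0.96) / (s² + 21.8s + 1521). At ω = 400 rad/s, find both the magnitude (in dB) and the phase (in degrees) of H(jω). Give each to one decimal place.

|j400 + 0.96| = √(400² + 0.96²) = 400
|(j400)² + 21.8(j400) + 1521| = |-1.5848e+05 + j8720| = 1.587e+05
|H(j400)| = 1.21 × 400 / 1.587e+05 = 0.0030494
20 log₁₀(0.0030494) = -50.32 dB
∠(j400 + 0.96) = arctan(400/0.96) = 89.86°
∠[(j400)² + 21.8(j400) + 1521] = ∠[-1.5848e+05 + j8720] = 176.85°
∠H(j400) = 89.86° − 176.85° = -86.99°

|H| = -50.3 dB, ∠H = -87.0°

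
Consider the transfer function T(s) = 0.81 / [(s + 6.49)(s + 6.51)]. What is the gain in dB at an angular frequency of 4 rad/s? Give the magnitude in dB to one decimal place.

|j4 + 6.49| = √(4² + 6.49²) = 7.624
|j4 + 6.51| = √(4² + 6.51²) = 7.641
|T(j4)| = 0.81 / (7.624 × 7.641) = 0.013906
20 log₁₀(0.013906) = -37.14 dB

-37.1 dB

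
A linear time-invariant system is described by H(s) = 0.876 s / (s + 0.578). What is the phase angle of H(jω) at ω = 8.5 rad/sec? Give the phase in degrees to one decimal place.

∠(j8.5) = 90.00°
∠(j8.5 + 0.578) = arctan(8.5/0.578) = 86.11°
∠H(j8.5) = 90.00° − 86.11° = 3.89°

3.9 deg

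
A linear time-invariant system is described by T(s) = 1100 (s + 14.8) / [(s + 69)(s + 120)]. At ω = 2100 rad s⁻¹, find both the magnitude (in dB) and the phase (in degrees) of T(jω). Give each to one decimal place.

|j2100 + 14.8| = √(2100² + 14.8²) = 2100
|j2100 + 69| = √(2100² + 69²) = 2101
|j2100 + 120| = √(2100² + 120²) = 2103
|T(j2100)| = 1100 × 2100 / (2101 × 2103) = 0.52269
20 log₁₀(0.52269) = -5.64 dB
∠(j2100 + 14.8) = arctan(2100/14.8) = 89.60°
∠(j2100 + 69) = arctan(2100/69) = 88.12°
∠(j2100 + 120) = arctan(2100/120) = 86.73°
∠T(j2100) = 89.60° − (88.12° + 86.73°) = -85.25°

|T| = -5.6 dB, ∠T = -85.3°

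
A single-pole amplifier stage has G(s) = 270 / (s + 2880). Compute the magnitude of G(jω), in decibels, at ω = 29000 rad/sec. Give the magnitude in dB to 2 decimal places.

|j29000 + 2880| = √(29000² + 2880²) = 2.914e+04
|G(j29000)| = 270 / 2.914e+04 = 0.0092648
20 log₁₀(0.0092648) = -40.663 dB

-40.66 dB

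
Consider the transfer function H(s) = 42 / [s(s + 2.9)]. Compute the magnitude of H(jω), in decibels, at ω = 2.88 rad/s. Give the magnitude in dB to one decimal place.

|j2.88 + 2.9| = √(2.88² + 2.9²) = 4.087
|j2.88| = 2.88
|H(j2.88)| = 42 / (4.087 × 2.88) = 3.5681
20 log₁₀(3.5681) = 11.05 dB

11.0 dB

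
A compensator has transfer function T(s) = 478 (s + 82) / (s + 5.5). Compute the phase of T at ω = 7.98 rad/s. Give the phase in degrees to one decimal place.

-49.9°

∠(j7.98 + 82) = arctan(7.98/82) = 5.56°
∠(j7.98 + 5.5) = arctan(7.98/5.5) = 55.42°
∠T(j7.98) = 5.56° − 55.42° = -49.87°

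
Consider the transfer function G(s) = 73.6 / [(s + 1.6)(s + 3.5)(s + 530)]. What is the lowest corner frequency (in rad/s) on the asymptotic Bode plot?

1.6 rad/s

Break frequencies occur at each pole and zero magnitude: 1.6 rad/s, 3.5 rad/s, 530 rad/s.
The lowest is 1.6 rad/s.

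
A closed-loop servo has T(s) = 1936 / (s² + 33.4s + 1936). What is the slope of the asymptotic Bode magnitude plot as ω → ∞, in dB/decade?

-40 dB/decade

With 0 zeros and 2 poles, the high-frequency asymptotic slope is 20 × (0 − 2) = -40 dB/decade.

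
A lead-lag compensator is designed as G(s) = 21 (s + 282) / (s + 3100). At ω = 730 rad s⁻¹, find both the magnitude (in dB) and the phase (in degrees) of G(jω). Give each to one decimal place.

|G| = 14.3 dB, ∠G = 55.6°

|j730 + 282| = √(730² + 282²) = 782.6
|j730 + 3100| = √(730² + 3100²) = 3185
|G(j730)| = 21 × 782.6 / 3185 = 5.1602
20 log₁₀(5.1602) = 14.25 dB
∠(j730 + 282) = arctan(730/282) = 68.88°
∠(j730 + 3100) = arctan(730/3100) = 13.25°
∠G(j730) = 68.88° − 13.25° = 55.63°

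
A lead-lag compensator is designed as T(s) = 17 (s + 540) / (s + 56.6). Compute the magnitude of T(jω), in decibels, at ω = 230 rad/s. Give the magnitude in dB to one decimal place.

32.5 dB

|j230 + 540| = √(230² + 540²) = 586.9
|j230 + 56.6| = √(230² + 56.6²) = 236.9
|T(j230)| = 17 × 586.9 / 236.9 = 42.126
20 log₁₀(42.126) = 32.49 dB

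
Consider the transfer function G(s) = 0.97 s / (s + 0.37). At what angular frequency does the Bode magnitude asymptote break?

0.37 rad/s

The single real pole at s = −0.37 gives a corner at ω = 0.37 rad/s.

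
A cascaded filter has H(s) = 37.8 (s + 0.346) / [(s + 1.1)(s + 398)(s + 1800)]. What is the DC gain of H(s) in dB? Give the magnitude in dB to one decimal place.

-95.6 dB

H(0) = 37.8 × 0.346 / (1.1 × 398 × 1800) = 1.6597e-05
20 log₁₀(1.6597e-05) = -95.60 dB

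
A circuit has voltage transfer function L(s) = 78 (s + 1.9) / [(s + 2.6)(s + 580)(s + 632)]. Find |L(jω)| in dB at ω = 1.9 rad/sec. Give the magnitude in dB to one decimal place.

|j1.9 + 1.9| = √(1.9² + 1.9²) = 2.687
|j1.9 + 2.6| = √(1.9² + 2.6²) = 3.22
|j1.9 + 580| = √(1.9² + 580²) = 580
|j1.9 + 632| = √(1.9² + 632²) = 632
|L(j1.9)| = 78 × 2.687 / (3.22 × 580 × 632) = 0.00017755
20 log₁₀(0.00017755) = -75.01 dB

-75.0 dB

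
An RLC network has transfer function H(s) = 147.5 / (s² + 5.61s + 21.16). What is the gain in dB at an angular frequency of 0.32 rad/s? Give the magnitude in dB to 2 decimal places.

16.88 dB

|(j0.32)² + 5.61(j0.32) + 21.16| = |21.058 + j1.7952| = 21.13
|H(j0.32)| = 147.5 / 21.13 = 6.9793
20 log₁₀(6.9793) = 16.876 dB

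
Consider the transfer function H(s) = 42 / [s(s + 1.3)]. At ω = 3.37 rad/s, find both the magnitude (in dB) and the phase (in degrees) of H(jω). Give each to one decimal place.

|j3.37 + 1.3| = √(3.37² + 1.3²) = 3.612
|j3.37| = 3.37
|H(j3.37)| = 42 / (3.612 × 3.37) = 3.4504
20 log₁₀(3.4504) = 10.76 dB
∠(j3.37 + 1.3) = arctan(3.37/1.3) = 68.91°
∠(j3.37) = 90.00°
∠H(j3.37) = − (68.91° + 90.00°) = -158.91°

|H| = 10.8 dB, ∠H = -158.9°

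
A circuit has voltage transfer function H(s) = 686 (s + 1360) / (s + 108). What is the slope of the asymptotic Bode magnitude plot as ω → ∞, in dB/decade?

With 1 zero and 1 pole, the high-frequency asymptotic slope is 20 × (1 − 1) = 0 dB/decade.

0 dB/decade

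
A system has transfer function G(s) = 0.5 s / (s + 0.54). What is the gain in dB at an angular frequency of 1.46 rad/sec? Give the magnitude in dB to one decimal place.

|j1.46| = 1.46
|j1.46 + 0.54| = √(1.46² + 0.54²) = 1.557
|G(j1.46)| = 0.5 × 1.46 / 1.557 = 0.46895
20 log₁₀(0.46895) = -6.58 dB

-6.6 dB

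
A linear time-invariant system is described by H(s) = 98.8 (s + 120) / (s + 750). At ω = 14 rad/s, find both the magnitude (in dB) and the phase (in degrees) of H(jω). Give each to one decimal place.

|H| = 24.0 dB, ∠H = 5.6°

|j14 + 120| = √(14² + 120²) = 120.8
|j14 + 750| = √(14² + 750²) = 750.1
|H(j14)| = 98.8 × 120.8 / 750.1 = 15.912
20 log₁₀(15.912) = 24.03 dB
∠(j14 + 120) = arctan(14/120) = 6.65°
∠(j14 + 750) = arctan(14/750) = 1.07°
∠H(j14) = 6.65° − 1.07° = 5.59°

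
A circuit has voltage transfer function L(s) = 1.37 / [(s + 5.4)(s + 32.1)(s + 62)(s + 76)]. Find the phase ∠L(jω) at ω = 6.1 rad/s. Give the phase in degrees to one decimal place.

∠(j6.1 + 5.4) = arctan(6.1/5.4) = 48.48°
∠(j6.1 + 32.1) = arctan(6.1/32.1) = 10.76°
∠(j6.1 + 62) = arctan(6.1/62) = 5.62°
∠(j6.1 + 76) = arctan(6.1/76) = 4.59°
∠L(j6.1) = − (48.48° + 10.76° + 5.62° + 4.59°) = -69.45°

-69.5°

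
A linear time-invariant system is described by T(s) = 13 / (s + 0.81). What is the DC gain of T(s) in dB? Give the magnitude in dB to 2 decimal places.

24.11 dB

T(0) = 13 / 0.81 = 16.049
20 log₁₀(16.049) = 24.109 dB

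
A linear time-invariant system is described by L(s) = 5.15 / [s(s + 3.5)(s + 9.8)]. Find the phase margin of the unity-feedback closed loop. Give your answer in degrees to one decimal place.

Gain crossover: |L(jω)| = 1 at ω ≈ 0.15 rad/s.
∠L(j0.15) = −90° − arctan(0.15/3.5) − arctan(0.15/9.8) ≈ -93.33°
PM = 180° + (-93.33°) = 86.67°

86.7 deg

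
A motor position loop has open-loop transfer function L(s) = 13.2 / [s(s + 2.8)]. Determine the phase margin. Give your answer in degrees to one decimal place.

Gain crossover: |L(jω)| = 1 at ω ≈ 3.14 rad/s.
∠L(j3.14) = −90° − arctan(3.14/2.8) ≈ -138.26°
PM = 180° + (-138.26°) = 41.74°

41.7°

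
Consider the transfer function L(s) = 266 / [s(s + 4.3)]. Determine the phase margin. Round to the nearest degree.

15°

Gain crossover: |L(jω)| = 1 at ω ≈ 16 rad s⁻¹.
∠L(j16) = −90° − arctan(16/4.3) ≈ -164.98°
PM = 180° + (-164.98°) = 15.02°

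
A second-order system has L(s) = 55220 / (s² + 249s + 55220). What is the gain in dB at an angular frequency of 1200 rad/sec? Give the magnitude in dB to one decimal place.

|(j1200)² + 249(j1200) + 55220| = |-1.3848e+06 + j2.988e+05| = 1.417e+06
|L(j1200)| = 55220 / 1.417e+06 = 0.038979
20 log₁₀(0.038979) = -28.18 dB

-28.2 dB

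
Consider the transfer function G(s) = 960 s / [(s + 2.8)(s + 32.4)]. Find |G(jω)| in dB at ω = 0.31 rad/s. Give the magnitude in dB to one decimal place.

|j0.31| = 0.31
|j0.31 + 2.8| = √(0.31² + 2.8²) = 2.817
|j0.31 + 32.4| = √(0.31² + 32.4²) = 32.4
|G(j0.31)| = 960 × 0.31 / (2.817 × 32.4) = 3.2604
20 log₁₀(3.2604) = 10.27 dB

10.3 dB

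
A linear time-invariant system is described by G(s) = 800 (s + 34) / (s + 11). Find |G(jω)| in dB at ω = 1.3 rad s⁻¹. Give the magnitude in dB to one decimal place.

|j1.3 + 34| = √(1.3² + 34²) = 34.02
|j1.3 + 11| = √(1.3² + 11²) = 11.08
|G(j1.3)| = 800 × 34.02 / 11.08 = 2457.4
20 log₁₀(2457.4) = 67.81 dB

67.8 dB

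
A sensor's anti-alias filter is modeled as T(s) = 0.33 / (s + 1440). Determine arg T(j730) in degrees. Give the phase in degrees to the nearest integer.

∠(j730 + 1440) = arctan(730/1440) = 26.88°
∠T(j730) = −26.88° = -26.88°

-27°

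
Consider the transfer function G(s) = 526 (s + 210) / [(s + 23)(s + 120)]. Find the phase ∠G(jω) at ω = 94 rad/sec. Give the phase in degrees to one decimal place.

-90.2°

∠(j94 + 210) = arctan(94/210) = 24.11°
∠(j94 + 23) = arctan(94/23) = 76.25°
∠(j94 + 120) = arctan(94/120) = 38.07°
∠G(j94) = 24.11° − (76.25° + 38.07°) = -90.21°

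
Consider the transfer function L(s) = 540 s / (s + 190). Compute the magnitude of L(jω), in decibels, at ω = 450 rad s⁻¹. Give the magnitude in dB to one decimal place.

|j450| = 450
|j450 + 190| = √(450² + 190²) = 488.5
|L(j450)| = 540 × 450 / 488.5 = 497.47
20 log₁₀(497.47) = 53.94 dB

53.9 dB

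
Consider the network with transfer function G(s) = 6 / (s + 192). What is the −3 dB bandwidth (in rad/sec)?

For a single-pole low-pass, the −3 dB point is at the pole: ω = 192 rad/sec.

192 rad/sec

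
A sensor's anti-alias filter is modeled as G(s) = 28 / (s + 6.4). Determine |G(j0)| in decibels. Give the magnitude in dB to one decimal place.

12.8 dB

G(0) = 28 / 6.4 = 4.375
20 log₁₀(4.375) = 12.82 dB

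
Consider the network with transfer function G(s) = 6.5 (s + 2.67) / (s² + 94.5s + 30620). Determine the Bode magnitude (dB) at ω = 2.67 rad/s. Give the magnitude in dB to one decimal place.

-61.9 dB

|j2.67 + 2.67| = √(2.67² + 2.67²) = 3.776
|(j2.67)² + 94.5(j2.67) + 30620| = |30613 + j252.31| = 3.061e+04
|G(j2.67)| = 6.5 × 3.776 / 3.061e+04 = 0.00080172
20 log₁₀(0.00080172) = -61.92 dB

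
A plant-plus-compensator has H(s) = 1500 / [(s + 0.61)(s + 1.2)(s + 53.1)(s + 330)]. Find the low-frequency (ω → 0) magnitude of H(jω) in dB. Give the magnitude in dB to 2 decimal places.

H(0) = 1500 / (0.61 × 1.2 × 53.1 × 330) = 0.11694
20 log₁₀(0.11694) = -18.641 dB

-18.64 dB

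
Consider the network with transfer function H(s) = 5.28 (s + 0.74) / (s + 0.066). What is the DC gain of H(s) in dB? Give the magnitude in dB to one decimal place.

H(0) = 5.28 × 0.74 / 0.066 = 59.2
20 log₁₀(59.2) = 35.45 dB

35.4 dB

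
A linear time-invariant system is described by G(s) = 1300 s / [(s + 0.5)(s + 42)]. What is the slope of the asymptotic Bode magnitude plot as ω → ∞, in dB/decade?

With 1 zero and 2 poles, the high-frequency asymptotic slope is 20 × (1 − 2) = -20 dB/decade.

-20 dB/decade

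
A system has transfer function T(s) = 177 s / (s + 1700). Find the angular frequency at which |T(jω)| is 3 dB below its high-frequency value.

1700 rad/sec

For a single-pole high-pass, the −3 dB point is at the pole: ω = 1700 rad/sec.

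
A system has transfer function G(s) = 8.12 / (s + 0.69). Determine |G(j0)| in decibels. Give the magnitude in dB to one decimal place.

21.4 dB

G(0) = 8.12 / 0.69 = 11.768
20 log₁₀(11.768) = 21.41 dB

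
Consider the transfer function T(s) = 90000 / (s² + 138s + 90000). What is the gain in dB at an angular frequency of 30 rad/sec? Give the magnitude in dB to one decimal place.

0.1 dB

|(j30)² + 138(j30) + 90000| = |89100 + j4140| = 8.92e+04
|T(j30)| = 90000 / 8.92e+04 = 1.009
20 log₁₀(1.009) = 0.08 dB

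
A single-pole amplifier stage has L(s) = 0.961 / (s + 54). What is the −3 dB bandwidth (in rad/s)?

54 rad/s

For a single-pole low-pass, the −3 dB point is at the pole: ω = 54 rad/s.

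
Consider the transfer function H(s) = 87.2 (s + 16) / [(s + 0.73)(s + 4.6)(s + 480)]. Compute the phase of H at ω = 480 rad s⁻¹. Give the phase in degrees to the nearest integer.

-136°

∠(j480 + 16) = arctan(480/16) = 88.09°
∠(j480 + 0.73) = arctan(480/0.73) = 89.91°
∠(j480 + 4.6) = arctan(480/4.6) = 89.45°
∠(j480 + 480) = arctan(480/480) = 45.00°
∠H(j480) = 88.09° − (89.91° + 89.45° + 45.00°) = -136.27°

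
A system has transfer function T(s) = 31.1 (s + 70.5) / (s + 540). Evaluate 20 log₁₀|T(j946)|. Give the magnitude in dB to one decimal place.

|j946 + 70.5| = √(946² + 70.5²) = 948.6
|j946 + 540| = √(946² + 540²) = 1089
|T(j946)| = 31.1 × 948.6 / 1089 = 27.084
20 log₁₀(27.084) = 28.65 dB

28.7 dB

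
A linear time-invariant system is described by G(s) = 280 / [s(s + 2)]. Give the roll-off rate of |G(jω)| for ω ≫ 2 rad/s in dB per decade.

-40 dB/decade

With 0 zeros and 2 poles, the high-frequency asymptotic slope is 20 × (0 − 2) = -40 dB/decade.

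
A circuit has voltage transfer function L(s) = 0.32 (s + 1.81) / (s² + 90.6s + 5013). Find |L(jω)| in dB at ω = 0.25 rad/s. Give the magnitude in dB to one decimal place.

|j0.25 + 1.81| = √(0.25² + 1.81²) = 1.827
|(j0.25)² + 90.6(j0.25) + 5013| = |5012.9 + j22.65| = 5013
|L(j0.25)| = 0.32 × 1.827 / 5013 = 0.00011664
20 log₁₀(0.00011664) = -78.66 dB

-78.7 dB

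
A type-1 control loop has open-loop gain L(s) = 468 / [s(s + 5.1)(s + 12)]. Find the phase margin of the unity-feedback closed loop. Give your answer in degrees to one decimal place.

22.7°

Gain crossover: |L(jω)| = 1 at ω ≈ 5.02 rad/s.
∠L(j5.02) = −90° − arctan(5.02/5.1) − arctan(5.02/12) ≈ -157.29°
PM = 180° + (-157.29°) = 22.71°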